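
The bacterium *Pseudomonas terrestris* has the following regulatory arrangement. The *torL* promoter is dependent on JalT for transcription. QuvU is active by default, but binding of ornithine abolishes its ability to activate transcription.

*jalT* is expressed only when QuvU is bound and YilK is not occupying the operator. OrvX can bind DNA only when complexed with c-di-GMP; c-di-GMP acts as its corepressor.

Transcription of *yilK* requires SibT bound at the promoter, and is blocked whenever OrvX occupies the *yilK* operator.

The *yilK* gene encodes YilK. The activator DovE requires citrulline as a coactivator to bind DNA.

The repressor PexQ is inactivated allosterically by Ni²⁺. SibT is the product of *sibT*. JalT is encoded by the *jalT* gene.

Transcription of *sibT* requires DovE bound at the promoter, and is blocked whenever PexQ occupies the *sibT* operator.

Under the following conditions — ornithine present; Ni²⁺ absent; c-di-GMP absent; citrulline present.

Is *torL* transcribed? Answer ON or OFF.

Ni²⁺ is absent, so PexQ is active.
Citrulline is present, so DovE is active.
With repressor PexQ bound, *sibT* is not transcribed.
So SibT is not produced.
c-di-GMP is absent, so OrvX is inactive.
Required activator SibT is absent, so *yilK* is not transcribed.
So YilK is not produced.
Ornithine is present, so QuvU is inactive.
Required activator QuvU is absent, so *jalT* is not transcribed.
So JalT is not produced.
Required activator JalT is absent, so *torL* is not transcribed.

OFF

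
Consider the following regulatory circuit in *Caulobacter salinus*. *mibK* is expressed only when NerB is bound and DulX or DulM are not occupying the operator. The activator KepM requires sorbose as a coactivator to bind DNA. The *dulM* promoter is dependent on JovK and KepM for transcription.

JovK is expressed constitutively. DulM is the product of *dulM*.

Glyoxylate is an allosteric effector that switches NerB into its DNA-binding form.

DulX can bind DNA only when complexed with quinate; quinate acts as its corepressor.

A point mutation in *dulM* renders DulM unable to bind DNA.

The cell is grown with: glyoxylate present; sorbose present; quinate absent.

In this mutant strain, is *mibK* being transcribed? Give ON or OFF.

ON

Glyoxylate is present, so NerB is active.
Quinate is absent, so DulX is inactive.
DulM is non-functional in this strain, so it has no effect.
No repressor is bound and NerB is active, so *mibK* is transcribed.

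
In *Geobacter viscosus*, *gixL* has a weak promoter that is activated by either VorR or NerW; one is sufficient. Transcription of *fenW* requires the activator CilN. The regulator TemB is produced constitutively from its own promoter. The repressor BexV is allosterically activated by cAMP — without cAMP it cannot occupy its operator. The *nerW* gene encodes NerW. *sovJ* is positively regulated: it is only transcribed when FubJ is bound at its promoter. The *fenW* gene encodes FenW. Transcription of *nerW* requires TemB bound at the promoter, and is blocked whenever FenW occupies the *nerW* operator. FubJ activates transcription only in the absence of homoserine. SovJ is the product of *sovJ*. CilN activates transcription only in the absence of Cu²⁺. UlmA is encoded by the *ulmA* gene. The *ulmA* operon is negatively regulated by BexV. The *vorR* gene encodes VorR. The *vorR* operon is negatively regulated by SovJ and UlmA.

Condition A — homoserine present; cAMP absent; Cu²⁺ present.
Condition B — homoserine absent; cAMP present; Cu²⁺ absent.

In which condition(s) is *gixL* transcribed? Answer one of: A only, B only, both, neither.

A only

Condition A:
Homoserine is present, so FubJ is inactive.
Required activator FubJ is absent, so *sovJ* is not transcribed.
So SovJ is not produced.
cAMP is absent, so BexV is inactive.
With no repressor bound, *ulmA* is transcribed.
So UlmA is produced and active.
With repressor UlmA bound, *vorR* is not transcribed.
So VorR is not produced.
TemB is produced constitutively and is active.
Cu²⁺ is present, so CilN is inactive.
Required activator CilN is absent, so *fenW* is not transcribed.
So FenW is not produced.
No repressor is bound and TemB is active, so *nerW* is transcribed.
So NerW is produced and active.
Activator NerW is present, so *gixL* is transcribed.
→ *gixL* is ON in A.
Condition B:
Homoserine is absent, so FubJ is active.
No repressor is bound and FubJ is active, so *sovJ* is transcribed.
So SovJ is produced and active.
cAMP is present, so BexV is active.
With repressor BexV bound, *ulmA* is not transcribed.
So UlmA is not produced.
With repressor SovJ bound, *vorR* is not transcribed.
So VorR is not produced.
TemB is produced constitutively and is active.
Cu²⁺ is absent, so CilN is active.
No repressor is bound and CilN is active, so *fenW* is transcribed.
So FenW is produced and active.
With repressor FenW bound, *nerW* is not transcribed.
So NerW is not produced.
No activator is available at the *gixL* promoter, so *gixL* is not transcribed.
→ *gixL* is OFF in B.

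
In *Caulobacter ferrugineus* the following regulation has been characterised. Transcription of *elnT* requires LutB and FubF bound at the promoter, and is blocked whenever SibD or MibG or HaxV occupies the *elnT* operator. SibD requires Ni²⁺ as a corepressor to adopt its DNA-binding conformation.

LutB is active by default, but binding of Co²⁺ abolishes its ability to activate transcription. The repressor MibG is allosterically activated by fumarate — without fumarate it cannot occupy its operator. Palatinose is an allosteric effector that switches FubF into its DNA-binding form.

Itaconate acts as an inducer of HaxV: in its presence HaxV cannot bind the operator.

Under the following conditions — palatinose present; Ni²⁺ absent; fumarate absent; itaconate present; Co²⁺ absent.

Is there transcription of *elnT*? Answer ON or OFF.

ON

Ni²⁺ is absent, so SibD is inactive.
Fumarate is absent, so MibG is inactive.
Co²⁺ is absent, so LutB is active.
Itaconate is present, so HaxV is inactive.
Palatinose is present, so FubF is active.
No repressor is bound and LutB and FubF are active, so *elnT* is transcribed.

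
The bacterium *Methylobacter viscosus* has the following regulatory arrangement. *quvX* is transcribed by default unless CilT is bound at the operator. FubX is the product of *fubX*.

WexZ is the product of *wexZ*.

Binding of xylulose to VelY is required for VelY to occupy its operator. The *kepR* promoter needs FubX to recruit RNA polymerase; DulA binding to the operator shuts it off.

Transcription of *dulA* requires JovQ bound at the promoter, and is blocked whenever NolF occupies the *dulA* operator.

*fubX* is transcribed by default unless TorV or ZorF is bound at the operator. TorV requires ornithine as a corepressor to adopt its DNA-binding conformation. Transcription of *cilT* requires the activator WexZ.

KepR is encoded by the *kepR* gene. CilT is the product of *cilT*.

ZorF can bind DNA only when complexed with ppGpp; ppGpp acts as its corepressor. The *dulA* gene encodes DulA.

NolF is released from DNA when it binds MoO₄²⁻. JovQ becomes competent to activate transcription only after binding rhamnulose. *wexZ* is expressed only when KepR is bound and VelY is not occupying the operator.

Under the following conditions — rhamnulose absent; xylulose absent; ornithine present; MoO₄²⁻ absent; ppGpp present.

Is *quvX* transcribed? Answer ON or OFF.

ON

Ornithine is present, so TorV is active.
ppGpp is present, so ZorF is active.
With repressor TorV bound, *fubX* is not transcribed.
So FubX is not produced.
Rhamnulose is absent, so JovQ is inactive.
MoO₄²⁻ is absent, so NolF is active.
With repressor NolF bound, *dulA* is not transcribed.
So DulA is not produced.
Required activator FubX is absent, so *kepR* is not transcribed.
So KepR is not produced.
Xylulose is absent, so VelY is inactive.
Required activator KepR is absent, so *wexZ* is not transcribed.
So WexZ is not produced.
Required activator WexZ is absent, so *cilT* is not transcribed.
So CilT is not produced.
With no repressor bound, *quvX* is transcribed.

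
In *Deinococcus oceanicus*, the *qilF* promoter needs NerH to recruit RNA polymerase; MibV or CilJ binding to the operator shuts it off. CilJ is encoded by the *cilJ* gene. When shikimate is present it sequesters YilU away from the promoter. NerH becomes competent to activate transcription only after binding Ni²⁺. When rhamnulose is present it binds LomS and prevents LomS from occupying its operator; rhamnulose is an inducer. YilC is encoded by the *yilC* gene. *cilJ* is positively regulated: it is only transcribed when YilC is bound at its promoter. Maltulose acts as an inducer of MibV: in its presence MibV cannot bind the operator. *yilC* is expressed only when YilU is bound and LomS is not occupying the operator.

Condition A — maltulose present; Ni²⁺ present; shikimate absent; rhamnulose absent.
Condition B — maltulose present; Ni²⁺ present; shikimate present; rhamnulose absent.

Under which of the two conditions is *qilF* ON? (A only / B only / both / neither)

Condition A:
Maltulose is present, so MibV is inactive.
Ni²⁺ is present, so NerH is active.
Shikimate is absent, so YilU is active.
Rhamnulose is absent, so LomS is active.
With repressor LomS bound, *yilC* is not transcribed.
So YilC is not produced.
Required activator YilC is absent, so *cilJ* is not transcribed.
So CilJ is not produced.
No repressor is bound and NerH is active, so *qilF* is transcribed.
→ *qilF* is ON in A.
Condition B:
Maltulose is present, so MibV is inactive.
Ni²⁺ is present, so NerH is active.
Shikimate is present, so YilU is inactive.
Rhamnulose is absent, so LomS is active.
With repressor LomS bound, *yilC* is not transcribed.
So YilC is not produced.
Required activator YilC is absent, so *cilJ* is not transcribed.
So CilJ is not produced.
No repressor is bound and NerH is active, so *qilF* is transcribed.
→ *qilF* is ON in B.

both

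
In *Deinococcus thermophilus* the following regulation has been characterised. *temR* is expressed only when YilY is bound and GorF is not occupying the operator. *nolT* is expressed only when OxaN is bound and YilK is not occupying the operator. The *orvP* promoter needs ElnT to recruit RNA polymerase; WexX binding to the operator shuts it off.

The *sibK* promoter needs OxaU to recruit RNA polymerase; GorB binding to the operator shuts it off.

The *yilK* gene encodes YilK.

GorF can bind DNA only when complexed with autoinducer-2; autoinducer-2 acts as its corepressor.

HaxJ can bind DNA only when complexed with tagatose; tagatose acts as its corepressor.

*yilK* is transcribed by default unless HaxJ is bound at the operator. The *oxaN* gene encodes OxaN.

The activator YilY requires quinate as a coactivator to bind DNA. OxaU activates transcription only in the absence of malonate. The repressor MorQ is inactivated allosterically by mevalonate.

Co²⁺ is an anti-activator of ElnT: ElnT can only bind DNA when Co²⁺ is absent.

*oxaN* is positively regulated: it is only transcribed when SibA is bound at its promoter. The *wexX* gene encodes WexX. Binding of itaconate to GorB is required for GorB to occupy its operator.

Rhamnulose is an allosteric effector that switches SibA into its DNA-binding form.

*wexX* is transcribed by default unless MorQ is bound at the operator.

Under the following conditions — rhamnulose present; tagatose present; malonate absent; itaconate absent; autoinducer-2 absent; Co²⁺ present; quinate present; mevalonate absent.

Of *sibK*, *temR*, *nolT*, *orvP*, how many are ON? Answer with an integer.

3

Itaconate is absent, so GorB is inactive.
Malonate is absent, so OxaU is active.
No repressor is bound and OxaU is active, so *sibK* is transcribed.
→ *sibK* is ON.
Autoinducer-2 is absent, so GorF is inactive.
Quinate is present, so YilY is active.
No repressor is bound and YilY is active, so *temR* is transcribed.
→ *temR* is ON.
Rhamnulose is present, so SibA is active.
No repressor is bound and SibA is active, so *oxaN* is transcribed.
So OxaN is produced and active.
Tagatose is present, so HaxJ is active.
With repressor HaxJ bound, *yilK* is not transcribed.
So YilK is not produced.
No repressor is bound and OxaN is active, so *nolT* is transcribed.
→ *nolT* is ON.
Co²⁺ is present, so ElnT is inactive.
Mevalonate is absent, so MorQ is active.
With repressor MorQ bound, *wexX* is not transcribed.
So WexX is not produced.
Required activator ElnT is absent, so *orvP* is not transcribed.
→ *orvP* is OFF.
3 of the 4 genes are transcribed.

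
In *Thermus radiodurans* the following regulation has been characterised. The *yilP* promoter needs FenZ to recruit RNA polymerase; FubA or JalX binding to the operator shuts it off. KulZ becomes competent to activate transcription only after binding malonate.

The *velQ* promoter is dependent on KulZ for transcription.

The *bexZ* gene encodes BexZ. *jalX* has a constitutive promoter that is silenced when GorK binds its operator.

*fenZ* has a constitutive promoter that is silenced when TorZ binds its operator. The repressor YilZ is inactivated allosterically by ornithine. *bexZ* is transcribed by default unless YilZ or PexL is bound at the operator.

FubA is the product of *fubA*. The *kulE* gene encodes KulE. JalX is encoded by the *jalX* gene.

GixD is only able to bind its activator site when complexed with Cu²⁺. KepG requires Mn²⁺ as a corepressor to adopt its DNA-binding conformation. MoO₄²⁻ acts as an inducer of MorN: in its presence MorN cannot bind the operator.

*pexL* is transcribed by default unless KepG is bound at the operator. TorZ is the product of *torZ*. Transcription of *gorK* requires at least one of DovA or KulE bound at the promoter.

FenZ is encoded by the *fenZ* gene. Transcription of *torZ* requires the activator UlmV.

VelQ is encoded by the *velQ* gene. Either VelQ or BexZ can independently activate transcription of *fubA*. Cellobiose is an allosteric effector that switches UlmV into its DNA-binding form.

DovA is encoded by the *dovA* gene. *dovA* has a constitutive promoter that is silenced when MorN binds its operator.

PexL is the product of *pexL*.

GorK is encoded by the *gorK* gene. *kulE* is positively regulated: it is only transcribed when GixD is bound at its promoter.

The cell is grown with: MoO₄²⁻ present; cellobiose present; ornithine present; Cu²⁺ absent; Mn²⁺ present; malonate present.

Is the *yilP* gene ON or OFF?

OFF

Malonate is present, so KulZ is active.
No repressor is bound and KulZ is active, so *velQ* is transcribed.
So VelQ is produced and active.
Ornithine is present, so YilZ is inactive.
Mn²⁺ is present, so KepG is active.
With repressor KepG bound, *pexL* is not transcribed.
So PexL is not produced.
With no repressor bound, *bexZ* is transcribed.
So BexZ is produced and active.
Activator VelQ is present, so *fubA* is transcribed.
So FubA is produced and active.
MoO₄²⁻ is present, so MorN is inactive.
With no repressor bound, *dovA* is transcribed.
So DovA is produced and active.
Cu²⁺ is absent, so GixD is inactive.
Required activator GixD is absent, so *kulE* is not transcribed.
So KulE is not produced.
Activator DovA is present, so *gorK* is transcribed.
So GorK is produced and active.
With repressor GorK bound, *jalX* is not transcribed.
So JalX is not produced.
Cellobiose is present, so UlmV is active.
No repressor is bound and UlmV is active, so *torZ* is transcribed.
So TorZ is produced and active.
With repressor TorZ bound, *fenZ* is not transcribed.
So FenZ is not produced.
With repressor FubA bound, *yilP* is not transcribed.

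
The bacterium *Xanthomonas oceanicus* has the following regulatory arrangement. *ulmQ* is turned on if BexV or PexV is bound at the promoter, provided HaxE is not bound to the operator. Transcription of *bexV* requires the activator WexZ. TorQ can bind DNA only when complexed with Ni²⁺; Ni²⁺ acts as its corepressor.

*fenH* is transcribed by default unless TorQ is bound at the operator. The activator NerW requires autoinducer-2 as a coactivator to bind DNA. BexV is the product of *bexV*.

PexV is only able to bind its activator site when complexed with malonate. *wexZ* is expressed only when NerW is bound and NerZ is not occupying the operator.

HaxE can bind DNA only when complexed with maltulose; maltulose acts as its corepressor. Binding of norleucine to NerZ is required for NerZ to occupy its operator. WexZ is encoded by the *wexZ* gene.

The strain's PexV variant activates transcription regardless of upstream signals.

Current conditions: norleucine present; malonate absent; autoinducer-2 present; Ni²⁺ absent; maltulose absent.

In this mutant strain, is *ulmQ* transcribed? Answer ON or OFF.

Maltulose is absent, so HaxE is inactive.
Norleucine is present, so NerZ is active.
Autoinducer-2 is present, so NerW is active.
With repressor NerZ bound, *wexZ* is not transcribed.
So WexZ is not produced.
Required activator WexZ is absent, so *bexV* is not transcribed.
So BexV is not produced.
PexV is constitutively active in this strain.
Activator PexV is present, so *ulmQ* is transcribed.

ON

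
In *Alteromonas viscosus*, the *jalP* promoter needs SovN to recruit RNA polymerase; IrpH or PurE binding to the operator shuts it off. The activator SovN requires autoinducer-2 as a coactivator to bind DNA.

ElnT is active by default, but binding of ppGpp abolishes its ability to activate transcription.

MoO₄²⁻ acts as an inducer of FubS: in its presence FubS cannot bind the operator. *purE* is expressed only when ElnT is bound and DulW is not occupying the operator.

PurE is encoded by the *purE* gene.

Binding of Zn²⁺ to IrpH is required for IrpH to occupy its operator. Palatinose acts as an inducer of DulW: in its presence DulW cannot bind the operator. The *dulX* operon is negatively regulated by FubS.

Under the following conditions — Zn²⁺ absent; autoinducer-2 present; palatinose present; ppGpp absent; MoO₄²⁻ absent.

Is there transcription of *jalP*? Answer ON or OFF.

Zn²⁺ is absent, so IrpH is inactive.
ppGpp is absent, so ElnT is active.
Palatinose is present, so DulW is inactive.
No repressor is bound and ElnT is active, so *purE* is transcribed.
So PurE is produced and active.
Autoinducer-2 is present, so SovN is active.
With repressor PurE bound, *jalP* is not transcribed.

OFF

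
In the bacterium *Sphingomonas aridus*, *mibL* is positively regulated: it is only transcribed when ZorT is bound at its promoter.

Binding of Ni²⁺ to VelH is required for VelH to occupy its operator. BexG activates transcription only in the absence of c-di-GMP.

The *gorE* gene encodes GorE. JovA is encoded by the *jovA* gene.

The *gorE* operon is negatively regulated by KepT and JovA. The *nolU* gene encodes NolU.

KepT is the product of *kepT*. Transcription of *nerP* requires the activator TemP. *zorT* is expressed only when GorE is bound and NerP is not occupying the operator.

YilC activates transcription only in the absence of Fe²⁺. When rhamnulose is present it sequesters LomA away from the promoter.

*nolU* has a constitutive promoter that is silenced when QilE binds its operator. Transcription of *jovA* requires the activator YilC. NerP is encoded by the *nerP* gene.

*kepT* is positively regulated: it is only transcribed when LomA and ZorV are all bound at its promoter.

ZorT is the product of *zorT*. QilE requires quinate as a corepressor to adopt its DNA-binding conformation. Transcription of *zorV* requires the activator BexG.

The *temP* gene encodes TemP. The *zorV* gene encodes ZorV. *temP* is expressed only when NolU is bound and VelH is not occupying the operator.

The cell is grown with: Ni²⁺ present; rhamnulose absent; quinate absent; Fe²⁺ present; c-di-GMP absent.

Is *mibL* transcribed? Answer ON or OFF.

Quinate is absent, so QilE is inactive.
With no repressor bound, *nolU* is transcribed.
So NolU is produced and active.
Ni²⁺ is present, so VelH is active.
With repressor VelH bound, *temP* is not transcribed.
So TemP is not produced.
Required activator TemP is absent, so *nerP* is not transcribed.
So NerP is not produced.
Rhamnulose is absent, so LomA is active.
c-di-GMP is absent, so BexG is active.
No repressor is bound and BexG is active, so *zorV* is transcribed.
So ZorV is produced and active.
No repressor is bound and LomA and ZorV are active, so *kepT* is transcribed.
So KepT is produced and active.
Fe²⁺ is present, so YilC is inactive.
Required activator YilC is absent, so *jovA* is not transcribed.
So JovA is not produced.
With repressor KepT bound, *gorE* is not transcribed.
So GorE is not produced.
Required activator GorE is absent, so *zorT* is not transcribed.
So ZorT is not produced.
Required activator ZorT is absent, so *mibL* is not transcribed.

OFF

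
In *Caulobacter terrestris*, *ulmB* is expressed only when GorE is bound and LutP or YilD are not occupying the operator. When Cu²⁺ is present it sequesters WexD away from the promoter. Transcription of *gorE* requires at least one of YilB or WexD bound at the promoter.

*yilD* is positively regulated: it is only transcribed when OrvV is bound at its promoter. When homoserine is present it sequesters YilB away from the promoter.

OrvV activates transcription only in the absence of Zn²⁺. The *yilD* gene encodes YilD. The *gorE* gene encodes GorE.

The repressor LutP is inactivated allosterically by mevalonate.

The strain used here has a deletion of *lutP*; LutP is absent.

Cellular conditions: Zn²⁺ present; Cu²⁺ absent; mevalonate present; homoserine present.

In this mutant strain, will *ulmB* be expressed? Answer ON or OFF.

ON

LutP is non-functional in this strain, so it has no effect.
Zn²⁺ is present, so OrvV is inactive.
Required activator OrvV is absent, so *yilD* is not transcribed.
So YilD is not produced.
Homoserine is present, so YilB is inactive.
Cu²⁺ is absent, so WexD is active.
Activator WexD is present, so *gorE* is transcribed.
So GorE is produced and active.
No repressor is bound and GorE is active, so *ulmB* is transcribed.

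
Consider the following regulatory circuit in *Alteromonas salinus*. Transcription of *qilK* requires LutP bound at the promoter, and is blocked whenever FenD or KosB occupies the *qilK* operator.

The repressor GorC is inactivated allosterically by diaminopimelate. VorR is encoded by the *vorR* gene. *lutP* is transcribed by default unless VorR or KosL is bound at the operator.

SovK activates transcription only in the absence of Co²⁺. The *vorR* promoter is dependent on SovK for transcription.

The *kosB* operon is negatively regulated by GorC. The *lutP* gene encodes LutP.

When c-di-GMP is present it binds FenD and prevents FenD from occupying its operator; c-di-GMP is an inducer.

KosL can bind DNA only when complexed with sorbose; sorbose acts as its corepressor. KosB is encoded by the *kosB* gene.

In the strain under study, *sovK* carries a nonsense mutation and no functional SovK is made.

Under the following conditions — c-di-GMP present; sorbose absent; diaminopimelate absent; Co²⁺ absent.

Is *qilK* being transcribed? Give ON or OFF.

c-di-GMP is present, so FenD is inactive.
SovK is non-functional in this strain, so it has no effect.
Required activator SovK is absent, so *vorR* is not transcribed.
So VorR is not produced.
Sorbose is absent, so KosL is inactive.
With no repressor bound, *lutP* is transcribed.
So LutP is produced and active.
Diaminopimelate is absent, so GorC is active.
With repressor GorC bound, *kosB* is not transcribed.
So KosB is not produced.
No repressor is bound and LutP is active, so *qilK* is transcribed.

ON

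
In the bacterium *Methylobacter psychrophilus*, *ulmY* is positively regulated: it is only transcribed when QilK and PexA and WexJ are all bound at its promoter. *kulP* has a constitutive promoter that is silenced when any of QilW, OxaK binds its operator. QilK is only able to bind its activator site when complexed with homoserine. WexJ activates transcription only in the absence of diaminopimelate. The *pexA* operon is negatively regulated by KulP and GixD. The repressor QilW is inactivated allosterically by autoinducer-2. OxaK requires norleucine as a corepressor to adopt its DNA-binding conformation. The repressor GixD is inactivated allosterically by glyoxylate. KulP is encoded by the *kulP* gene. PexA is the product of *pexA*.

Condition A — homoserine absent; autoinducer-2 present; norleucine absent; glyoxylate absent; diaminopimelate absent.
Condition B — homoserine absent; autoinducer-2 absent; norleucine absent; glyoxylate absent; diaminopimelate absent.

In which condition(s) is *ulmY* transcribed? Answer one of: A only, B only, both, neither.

neither

Condition A:
Homoserine is absent, so QilK is inactive.
Autoinducer-2 is present, so QilW is inactive.
Norleucine is absent, so OxaK is inactive.
With no repressor bound, *kulP* is transcribed.
So KulP is produced and active.
Glyoxylate is absent, so GixD is active.
With repressor KulP bound, *pexA* is not transcribed.
So PexA is not produced.
Diaminopimelate is absent, so WexJ is active.
Required activator QilK is absent, so *ulmY* is not transcribed.
→ *ulmY* is OFF in A.
Condition B:
Homoserine is absent, so QilK is inactive.
Autoinducer-2 is absent, so QilW is active.
Norleucine is absent, so OxaK is inactive.
With repressor QilW bound, *kulP* is not transcribed.
So KulP is not produced.
Glyoxylate is absent, so GixD is active.
With repressor GixD bound, *pexA* is not transcribed.
So PexA is not produced.
Diaminopimelate is absent, so WexJ is active.
Required activator QilK is absent, so *ulmY* is not transcribed.
→ *ulmY* is OFF in B.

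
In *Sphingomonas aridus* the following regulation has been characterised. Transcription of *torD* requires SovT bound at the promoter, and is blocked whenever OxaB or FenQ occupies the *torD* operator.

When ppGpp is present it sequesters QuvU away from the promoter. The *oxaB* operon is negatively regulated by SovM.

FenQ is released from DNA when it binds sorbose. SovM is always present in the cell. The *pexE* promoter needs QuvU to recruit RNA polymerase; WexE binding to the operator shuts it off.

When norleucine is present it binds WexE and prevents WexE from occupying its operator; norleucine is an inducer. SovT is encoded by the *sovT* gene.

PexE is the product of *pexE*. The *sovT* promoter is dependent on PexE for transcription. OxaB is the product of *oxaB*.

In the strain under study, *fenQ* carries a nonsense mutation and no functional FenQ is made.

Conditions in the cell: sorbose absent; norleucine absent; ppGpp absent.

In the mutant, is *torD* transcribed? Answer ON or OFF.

OFF

SovM is produced constitutively and is active.
With repressor SovM bound, *oxaB* is not transcribed.
So OxaB is not produced.
FenQ is non-functional in this strain, so it has no effect.
ppGpp is absent, so QuvU is active.
Norleucine is absent, so WexE is active.
With repressor WexE bound, *pexE* is not transcribed.
So PexE is not produced.
Required activator PexE is absent, so *sovT* is not transcribed.
So SovT is not produced.
Required activator SovT is absent, so *torD* is not transcribed.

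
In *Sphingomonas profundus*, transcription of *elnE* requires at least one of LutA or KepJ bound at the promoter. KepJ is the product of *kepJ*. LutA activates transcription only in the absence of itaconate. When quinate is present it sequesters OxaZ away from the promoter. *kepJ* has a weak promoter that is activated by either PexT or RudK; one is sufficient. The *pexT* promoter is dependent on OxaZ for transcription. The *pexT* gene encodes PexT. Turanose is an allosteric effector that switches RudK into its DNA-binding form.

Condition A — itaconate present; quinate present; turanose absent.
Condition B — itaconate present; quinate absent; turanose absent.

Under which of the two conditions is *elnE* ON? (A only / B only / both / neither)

Condition A:
Itaconate is present, so LutA is inactive.
Quinate is present, so OxaZ is inactive.
Required activator OxaZ is absent, so *pexT* is not transcribed.
So PexT is not produced.
Turanose is absent, so RudK is inactive.
No activator is available at the *kepJ* promoter, so *kepJ* is not transcribed.
So KepJ is not produced.
No activator is available at the *elnE* promoter, so *elnE* is not transcribed.
→ *elnE* is OFF in A.
Condition B:
Itaconate is present, so LutA is inactive.
Quinate is absent, so OxaZ is active.
No repressor is bound and OxaZ is active, so *pexT* is transcribed.
So PexT is produced and active.
Turanose is absent, so RudK is inactive.
Activator PexT is present, so *kepJ* is transcribed.
So KepJ is produced and active.
Activator KepJ is present, so *elnE* is transcribed.
→ *elnE* is ON in B.

B only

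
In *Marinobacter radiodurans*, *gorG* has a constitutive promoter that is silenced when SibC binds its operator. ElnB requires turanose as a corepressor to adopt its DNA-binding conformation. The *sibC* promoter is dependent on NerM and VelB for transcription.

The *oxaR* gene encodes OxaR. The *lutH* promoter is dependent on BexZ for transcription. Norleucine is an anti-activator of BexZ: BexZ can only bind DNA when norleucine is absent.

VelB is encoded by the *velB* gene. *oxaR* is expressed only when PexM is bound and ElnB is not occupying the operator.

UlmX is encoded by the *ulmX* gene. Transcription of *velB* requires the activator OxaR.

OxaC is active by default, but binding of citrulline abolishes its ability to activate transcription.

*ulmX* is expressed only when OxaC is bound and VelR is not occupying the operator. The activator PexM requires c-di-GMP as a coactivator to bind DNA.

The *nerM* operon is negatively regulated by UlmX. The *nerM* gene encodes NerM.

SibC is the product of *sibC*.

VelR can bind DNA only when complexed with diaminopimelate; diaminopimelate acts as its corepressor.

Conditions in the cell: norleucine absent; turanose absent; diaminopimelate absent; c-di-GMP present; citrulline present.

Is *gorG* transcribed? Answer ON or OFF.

OFF

Diaminopimelate is absent, so VelR is inactive.
Citrulline is present, so OxaC is inactive.
Required activator OxaC is absent, so *ulmX* is not transcribed.
So UlmX is not produced.
With no repressor bound, *nerM* is transcribed.
So NerM is produced and active.
c-di-GMP is present, so PexM is active.
Turanose is absent, so ElnB is inactive.
No repressor is bound and PexM is active, so *oxaR* is transcribed.
So OxaR is produced and active.
No repressor is bound and OxaR is active, so *velB* is transcribed.
So VelB is produced and active.
No repressor is bound and NerM and VelB are active, so *sibC* is transcribed.
So SibC is produced and active.
With repressor SibC bound, *gorG* is not transcribed.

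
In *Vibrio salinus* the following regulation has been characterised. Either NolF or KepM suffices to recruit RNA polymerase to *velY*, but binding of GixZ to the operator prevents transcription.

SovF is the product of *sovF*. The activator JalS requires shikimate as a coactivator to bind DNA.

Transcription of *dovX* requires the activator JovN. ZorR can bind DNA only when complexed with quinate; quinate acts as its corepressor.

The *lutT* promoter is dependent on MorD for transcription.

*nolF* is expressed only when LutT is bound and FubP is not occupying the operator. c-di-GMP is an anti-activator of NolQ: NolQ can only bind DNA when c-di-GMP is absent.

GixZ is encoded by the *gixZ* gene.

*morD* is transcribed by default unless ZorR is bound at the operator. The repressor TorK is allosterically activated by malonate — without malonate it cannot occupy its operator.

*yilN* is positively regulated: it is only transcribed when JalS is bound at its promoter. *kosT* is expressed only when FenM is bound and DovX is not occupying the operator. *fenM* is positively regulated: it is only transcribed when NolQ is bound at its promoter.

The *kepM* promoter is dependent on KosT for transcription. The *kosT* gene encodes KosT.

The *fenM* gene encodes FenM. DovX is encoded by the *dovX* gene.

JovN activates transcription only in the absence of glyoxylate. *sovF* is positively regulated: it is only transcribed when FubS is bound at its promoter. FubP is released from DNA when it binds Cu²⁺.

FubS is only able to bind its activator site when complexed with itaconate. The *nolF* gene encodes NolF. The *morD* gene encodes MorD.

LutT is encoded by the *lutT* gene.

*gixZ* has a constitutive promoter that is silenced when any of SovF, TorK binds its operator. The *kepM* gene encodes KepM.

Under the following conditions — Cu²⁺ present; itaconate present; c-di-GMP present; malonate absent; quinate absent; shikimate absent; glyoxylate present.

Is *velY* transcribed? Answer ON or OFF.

Quinate is absent, so ZorR is inactive.
With no repressor bound, *morD* is transcribed.
So MorD is produced and active.
No repressor is bound and MorD is active, so *lutT* is transcribed.
So LutT is produced and active.
Cu²⁺ is present, so FubP is inactive.
No repressor is bound and LutT is active, so *nolF* is transcribed.
So NolF is produced and active.
Itaconate is present, so FubS is active.
No repressor is bound and FubS is active, so *sovF* is transcribed.
So SovF is produced and active.
Malonate is absent, so TorK is inactive.
With repressor SovF bound, *gixZ* is not transcribed.
So GixZ is not produced.
c-di-GMP is present, so NolQ is inactive.
Required activator NolQ is absent, so *fenM* is not transcribed.
So FenM is not produced.
Glyoxylate is present, so JovN is inactive.
Required activator JovN is absent, so *dovX* is not transcribed.
So DovX is not produced.
Required activator FenM is absent, so *kosT* is not transcribed.
So KosT is not produced.
Required activator KosT is absent, so *kepM* is not transcribed.
So KepM is not produced.
Activator NolF is present, so *velY* is transcribed.

ON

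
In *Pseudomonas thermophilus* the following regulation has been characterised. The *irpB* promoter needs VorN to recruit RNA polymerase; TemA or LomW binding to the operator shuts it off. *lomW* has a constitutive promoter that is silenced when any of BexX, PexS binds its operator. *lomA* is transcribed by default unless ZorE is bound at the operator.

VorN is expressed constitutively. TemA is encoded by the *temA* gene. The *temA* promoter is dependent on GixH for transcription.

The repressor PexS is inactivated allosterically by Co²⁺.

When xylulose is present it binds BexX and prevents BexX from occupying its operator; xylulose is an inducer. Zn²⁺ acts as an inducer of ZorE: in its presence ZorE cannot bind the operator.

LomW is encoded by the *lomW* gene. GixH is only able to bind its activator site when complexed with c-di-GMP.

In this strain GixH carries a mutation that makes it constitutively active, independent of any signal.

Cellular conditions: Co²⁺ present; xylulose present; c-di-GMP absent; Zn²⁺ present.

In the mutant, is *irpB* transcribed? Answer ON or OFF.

VorN is produced constitutively and is active.
GixH is constitutively active in this strain.
No repressor is bound and GixH is active, so *temA* is transcribed.
So TemA is produced and active.
Xylulose is present, so BexX is inactive.
Co²⁺ is present, so PexS is inactive.
With no repressor bound, *lomW* is transcribed.
So LomW is produced and active.
With repressor TemA bound, *irpB* is not transcribed.

OFF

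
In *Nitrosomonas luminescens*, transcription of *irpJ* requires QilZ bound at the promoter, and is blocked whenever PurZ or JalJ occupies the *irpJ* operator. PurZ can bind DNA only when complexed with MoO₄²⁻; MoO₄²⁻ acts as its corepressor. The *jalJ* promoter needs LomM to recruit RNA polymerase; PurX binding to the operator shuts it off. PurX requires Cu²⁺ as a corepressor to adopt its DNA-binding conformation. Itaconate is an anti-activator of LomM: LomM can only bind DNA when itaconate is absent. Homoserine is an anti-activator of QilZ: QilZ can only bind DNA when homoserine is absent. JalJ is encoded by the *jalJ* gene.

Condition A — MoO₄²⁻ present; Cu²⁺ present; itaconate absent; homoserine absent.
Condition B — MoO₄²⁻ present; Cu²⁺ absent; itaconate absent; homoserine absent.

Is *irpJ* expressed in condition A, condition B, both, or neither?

Condition A:
MoO₄²⁻ is present, so PurZ is active.
Cu²⁺ is present, so PurX is active.
Itaconate is absent, so LomM is active.
With repressor PurX bound, *jalJ* is not transcribed.
So JalJ is not produced.
Homoserine is absent, so QilZ is active.
With repressor PurZ bound, *irpJ* is not transcribed.
→ *irpJ* is OFF in A.
Condition B:
MoO₄²⁻ is present, so PurZ is active.
Cu²⁺ is absent, so PurX is inactive.
Itaconate is absent, so LomM is active.
No repressor is bound and LomM is active, so *jalJ* is transcribed.
So JalJ is produced and active.
Homoserine is absent, so QilZ is active.
With repressor PurZ bound, *irpJ* is not transcribed.
→ *irpJ* is OFF in B.

neither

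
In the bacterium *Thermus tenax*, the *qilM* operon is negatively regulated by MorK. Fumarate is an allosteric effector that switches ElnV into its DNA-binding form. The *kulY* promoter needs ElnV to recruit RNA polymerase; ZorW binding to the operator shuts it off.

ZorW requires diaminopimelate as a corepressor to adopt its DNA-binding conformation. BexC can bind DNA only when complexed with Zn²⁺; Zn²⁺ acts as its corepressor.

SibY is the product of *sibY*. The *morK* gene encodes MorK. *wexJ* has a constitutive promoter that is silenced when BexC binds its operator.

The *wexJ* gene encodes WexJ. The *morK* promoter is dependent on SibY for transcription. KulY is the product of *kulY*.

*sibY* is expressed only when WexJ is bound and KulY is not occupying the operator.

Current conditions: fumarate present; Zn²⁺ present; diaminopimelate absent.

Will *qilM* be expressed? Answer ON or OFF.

ON

Zn²⁺ is present, so BexC is active.
With repressor BexC bound, *wexJ* is not transcribed.
So WexJ is not produced.
Fumarate is present, so ElnV is active.
Diaminopimelate is absent, so ZorW is inactive.
No repressor is bound and ElnV is active, so *kulY* is transcribed.
So KulY is produced and active.
With repressor KulY bound, *sibY* is not transcribed.
So SibY is not produced.
Required activator SibY is absent, so *morK* is not transcribed.
So MorK is not produced.
With no repressor bound, *qilM* is transcribed.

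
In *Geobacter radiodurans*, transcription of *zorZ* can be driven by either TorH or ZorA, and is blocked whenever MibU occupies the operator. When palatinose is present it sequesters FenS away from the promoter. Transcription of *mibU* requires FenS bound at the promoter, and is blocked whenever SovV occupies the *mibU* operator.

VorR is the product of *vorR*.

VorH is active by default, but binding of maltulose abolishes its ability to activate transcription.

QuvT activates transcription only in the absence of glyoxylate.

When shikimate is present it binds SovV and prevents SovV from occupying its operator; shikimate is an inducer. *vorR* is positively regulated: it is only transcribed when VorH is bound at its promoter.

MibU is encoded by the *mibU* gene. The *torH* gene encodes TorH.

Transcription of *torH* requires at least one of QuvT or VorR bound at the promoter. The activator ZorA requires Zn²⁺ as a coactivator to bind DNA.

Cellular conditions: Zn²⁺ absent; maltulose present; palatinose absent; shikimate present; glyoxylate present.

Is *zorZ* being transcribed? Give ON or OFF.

Glyoxylate is present, so QuvT is inactive.
Maltulose is present, so VorH is inactive.
Required activator VorH is absent, so *vorR* is not transcribed.
So VorR is not produced.
No activator is available at the *torH* promoter, so *torH* is not transcribed.
So TorH is not produced.
Zn²⁺ is absent, so ZorA is inactive.
Palatinose is absent, so FenS is active.
Shikimate is present, so SovV is inactive.
No repressor is bound and FenS is active, so *mibU* is transcribed.
So MibU is produced and active.
With repressor MibU bound, *zorZ* is not transcribed.

OFF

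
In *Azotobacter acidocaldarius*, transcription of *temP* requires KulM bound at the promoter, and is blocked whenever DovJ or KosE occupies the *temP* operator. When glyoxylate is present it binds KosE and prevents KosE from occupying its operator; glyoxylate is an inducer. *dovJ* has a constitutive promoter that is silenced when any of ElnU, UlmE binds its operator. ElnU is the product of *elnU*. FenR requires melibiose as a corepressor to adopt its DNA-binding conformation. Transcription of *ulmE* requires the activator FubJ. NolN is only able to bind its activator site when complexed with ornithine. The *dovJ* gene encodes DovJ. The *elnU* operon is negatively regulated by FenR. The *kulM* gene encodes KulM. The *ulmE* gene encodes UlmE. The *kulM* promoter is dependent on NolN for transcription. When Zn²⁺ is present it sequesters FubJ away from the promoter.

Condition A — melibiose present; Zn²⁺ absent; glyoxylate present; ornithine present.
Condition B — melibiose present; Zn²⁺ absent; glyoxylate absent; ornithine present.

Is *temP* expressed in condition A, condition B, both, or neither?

A only

Condition A:
Melibiose is present, so FenR is active.
With repressor FenR bound, *elnU* is not transcribed.
So ElnU is not produced.
Zn²⁺ is absent, so FubJ is active.
No repressor is bound and FubJ is active, so *ulmE* is transcribed.
So UlmE is produced and active.
With repressor UlmE bound, *dovJ* is not transcribed.
So DovJ is not produced.
Glyoxylate is present, so KosE is inactive.
Ornithine is present, so NolN is active.
No repressor is bound and NolN is active, so *kulM* is transcribed.
So KulM is produced and active.
No repressor is bound and KulM is active, so *temP* is transcribed.
→ *temP* is ON in A.
Condition B:
Melibiose is present, so FenR is active.
With repressor FenR bound, *elnU* is not transcribed.
So ElnU is not produced.
Zn²⁺ is absent, so FubJ is active.
No repressor is bound and FubJ is active, so *ulmE* is transcribed.
So UlmE is produced and active.
With repressor UlmE bound, *dovJ* is not transcribed.
So DovJ is not produced.
Glyoxylate is absent, so KosE is active.
Ornithine is present, so NolN is active.
No repressor is bound and NolN is active, so *kulM* is transcribed.
So KulM is produced and active.
With repressor KosE bound, *temP* is not transcribed.
→ *temP* is OFF in B.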